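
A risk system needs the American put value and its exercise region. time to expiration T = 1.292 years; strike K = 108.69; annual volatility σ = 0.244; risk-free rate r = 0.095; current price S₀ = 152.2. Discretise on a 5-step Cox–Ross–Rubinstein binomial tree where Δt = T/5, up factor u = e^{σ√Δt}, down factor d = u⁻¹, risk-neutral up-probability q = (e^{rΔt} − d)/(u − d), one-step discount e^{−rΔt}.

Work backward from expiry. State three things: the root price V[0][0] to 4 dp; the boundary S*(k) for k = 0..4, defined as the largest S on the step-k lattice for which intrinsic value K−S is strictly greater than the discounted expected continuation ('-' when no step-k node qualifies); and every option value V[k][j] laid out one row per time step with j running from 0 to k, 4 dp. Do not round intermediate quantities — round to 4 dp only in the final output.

price = 0.7639
boundary = - - - - 92.6719
tree:
0.7639
1.6602 0.1183
3.5761 0.2813 0.0000
7.6198 0.6688 0.0000 0.0000
16.0181 1.5901 0.0000 0.0000 0.0000
26.8282 3.7806 0.0000 0.0000 0.0000 0.0000

Δt=0.25840  u=1.13205  d=0.88335  q=0.56896  discount=0.97575
step 5 (expiry): payoffs max(K−S,0) = 26.8282 3.7806 0.0000 0.0000 0.0000 0.0000
step 4: (k=4,j=0): S=92.6719, (K−S)⁺=16.0181, hold=13.3825 ⇒ V=16.0181 exercise | (k=4,j=1): S=118.7630, (K−S)⁺=0.0000, hold=1.5901 ⇒ V=1.5901 continue | (k=4,j=2): S=152.2000, (K−S)⁺=0.0000, hold=0.0000 ⇒ V=0.0000 continue | (k=4,j=3): S=195.0509, (K−S)⁺=0.0000, hold=0.0000 ⇒ V=0.0000 continue | (k=4,j=4): S=249.9663, (K−S)⁺=0.0000, hold=0.0000 ⇒ V=0.0000 continue  boundary S*=92.6719
step 3: (k=3,j=0): S=104.9094, (K−S)⁺=3.7806, hold=7.6198 ⇒ V=7.6198 continue | (k=3,j=1): S=134.4460, (K−S)⁺=0.0000, hold=0.6688 ⇒ V=0.6688 continue | (k=3,j=2): S=172.2984, (K−S)⁺=0.0000, hold=0.0000 ⇒ V=0.0000 continue | (k=3,j=3): S=220.8080, (K−S)⁺=0.0000, hold=0.0000 ⇒ V=0.0000 continue  boundary S*=-
step 2: (k=2,j=0): S=118.7630, (K−S)⁺=0.0000, hold=3.5761 ⇒ V=3.5761 continue | (k=2,j=1): S=152.2000, (K−S)⁺=0.0000, hold=0.2813 ⇒ V=0.2813 continue | (k=2,j=2): S=195.0509, (K−S)⁺=0.0000, hold=0.0000 ⇒ V=0.0000 continue  boundary S*=-
step 1: (k=1,j=0): S=134.4460, (K−S)⁺=0.0000, hold=1.6602 ⇒ V=1.6602 continue | (k=1,j=1): S=172.2984, (K−S)⁺=0.0000, hold=0.1183 ⇒ V=0.1183 continue  boundary S*=-
step 0: (k=0,j=0): S=152.2000, (K−S)⁺=0.0000, hold=0.7639 ⇒ V=0.7639 continue  boundary S*=-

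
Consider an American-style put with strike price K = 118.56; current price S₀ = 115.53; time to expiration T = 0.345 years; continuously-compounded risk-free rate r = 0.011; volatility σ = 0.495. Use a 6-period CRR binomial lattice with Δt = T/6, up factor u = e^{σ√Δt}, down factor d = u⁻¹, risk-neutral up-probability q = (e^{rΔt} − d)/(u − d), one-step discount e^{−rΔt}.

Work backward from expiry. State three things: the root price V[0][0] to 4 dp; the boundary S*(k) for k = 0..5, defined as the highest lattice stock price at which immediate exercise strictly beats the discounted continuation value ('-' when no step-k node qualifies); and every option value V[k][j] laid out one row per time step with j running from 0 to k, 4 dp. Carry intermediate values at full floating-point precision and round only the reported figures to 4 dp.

Δt=0.05750, u=1.12603, d=0.88808, q=0.47302, disc=e^(-rΔt)=0.99937
k=6 terminal: V=max(K-S,0) → 61.8841 46.6983 27.4437 3.0300 0.0000 0.0000 0.0000
k=5: j=0 S=63.8187 intr=54.7413 cont=54.6663 V=54.7413[EX]; j=1 S=80.9183 intr=37.6417 cont=37.5668 V=37.6417[EX]; j=2 S=102.5995 intr=15.9605 cont=15.8855 V=15.9605[EX]; j=3 S=130.0901 intr=0.0000 cont=1.5957 V=1.5957[hold]; j=4 S=164.9464 intr=0.0000 cont=0.0000 V=0.0000[hold]; j=5 S=209.1422 intr=0.0000 cont=0.0000 V=0.0000[hold]  S*(5)=102.5995
k=4: j=0 S=71.8617 intr=46.6983 cont=46.6234 V=46.6983[EX]; j=1 S=91.1163 intr=27.4437 cont=27.3687 V=27.4437[EX]; j=2 S=115.5300 intr=3.0300 cont=9.1599 V=9.1599[hold]; j=3 S=146.4851 intr=0.0000 cont=0.8404 V=0.8404[hold]; j=4 S=185.7344 intr=0.0000 cont=0.0000 V=0.0000[hold]  S*(4)=91.1163
k=3: j=0 S=80.9183 intr=37.6417 cont=37.5668 V=37.6417[EX]; j=1 S=102.5995 intr=15.9605 cont=18.7832 V=18.7832[hold]; j=2 S=130.0901 intr=0.0000 cont=5.2213 V=5.2213[hold]; j=3 S=164.9464 intr=0.0000 cont=0.4426 V=0.4426[hold]  S*(3)=80.9183
k=2: j=0 S=91.1163 intr=27.4437 cont=28.7031 V=28.7031[hold]; j=1 S=115.5300 intr=3.0300 cont=12.3603 V=12.3603[hold]; j=2 S=146.4851 intr=0.0000 cont=2.9590 V=2.9590[hold]  S*(2)=-
k=1: j=0 S=102.5995 intr=15.9605 cont=20.9594 V=20.9594[hold]; j=1 S=130.0901 intr=0.0000 cont=7.9083 V=7.9083[hold]  S*(1)=-
k=0: j=0 S=115.5300 intr=3.0300 cont=14.7766 V=14.7766[hold]  S*(0)=-

price = 14.7766
boundary = - - - 80.9183 91.1163 102.5995
tree:
14.7766
20.9594 7.9083
28.7031 12.3603 2.9590
37.6417 18.7832 5.2213 0.4426
46.6983 27.4437 9.1599 0.8404 0.0000
54.7413 37.6417 15.9605 1.5957 0.0000 0.0000
61.8841 46.6983 27.4437 3.0300 0.0000 0.0000 0.0000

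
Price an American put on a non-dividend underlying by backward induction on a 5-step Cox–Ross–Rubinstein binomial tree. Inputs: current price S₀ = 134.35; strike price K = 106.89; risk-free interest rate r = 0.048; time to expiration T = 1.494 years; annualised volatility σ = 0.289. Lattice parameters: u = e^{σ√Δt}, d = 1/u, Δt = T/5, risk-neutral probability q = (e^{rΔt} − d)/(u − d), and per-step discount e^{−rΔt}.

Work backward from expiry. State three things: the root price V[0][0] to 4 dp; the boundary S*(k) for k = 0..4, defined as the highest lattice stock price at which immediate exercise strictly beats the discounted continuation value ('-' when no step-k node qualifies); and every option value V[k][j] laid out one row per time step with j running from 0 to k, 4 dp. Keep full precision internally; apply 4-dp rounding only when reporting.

Δt=0.29880, u=1.17114, d=0.85387, q=0.50612, disc=e^(-rΔt)=0.98576
k=5 terminal: V=max(K-S,0) → 45.9083 23.2499 0.0000 0.0000 0.0000 0.0000
k=4: j=0 S=71.4179 intr=35.4721 cont=33.9500 V=35.4721[EX]; j=1 S=97.9541 intr=8.9359 cont=11.3191 V=11.3191[hold]; j=2 S=134.3500 intr=0.0000 cont=0.0000 V=0.0000[hold]; j=3 S=184.2693 intr=0.0000 cont=0.0000 V=0.0000[hold]; j=4 S=252.7366 intr=0.0000 cont=0.0000 V=0.0000[hold]  S*(4)=71.4179
k=3: j=0 S=83.6401 intr=23.2499 cont=22.9167 V=23.2499[EX]; j=1 S=114.7176 intr=0.0000 cont=5.5107 V=5.5107[hold]; j=2 S=157.3422 intr=0.0000 cont=0.0000 V=0.0000[hold]; j=3 S=215.8045 intr=0.0000 cont=0.0000 V=0.0000[hold]  S*(3)=83.6401
k=2: j=0 S=97.9541 intr=8.9359 cont=14.0685 V=14.0685[hold]; j=1 S=134.3500 intr=0.0000 cont=2.6829 V=2.6829[hold]; j=2 S=184.2693 intr=0.0000 cont=0.0000 V=0.0000[hold]  S*(2)=-
k=1: j=0 S=114.7176 intr=0.0000 cont=8.1877 V=8.1877[hold]; j=1 S=157.3422 intr=0.0000 cont=1.3061 V=1.3061[hold]  S*(1)=-
k=0: j=0 S=134.3500 intr=0.0000 cont=4.6378 V=4.6378[hold]  S*(0)=-

price = 4.6378
boundary = - - - 83.6401 71.4179
tree:
4.6378
8.1877 1.3061
14.0685 2.6829 0.0000
23.2499 5.5107 0.0000 0.0000
35.4721 11.3191 0.0000 0.0000 0.0000
45.9083 23.2499 0.0000 0.0000 0.0000 0.0000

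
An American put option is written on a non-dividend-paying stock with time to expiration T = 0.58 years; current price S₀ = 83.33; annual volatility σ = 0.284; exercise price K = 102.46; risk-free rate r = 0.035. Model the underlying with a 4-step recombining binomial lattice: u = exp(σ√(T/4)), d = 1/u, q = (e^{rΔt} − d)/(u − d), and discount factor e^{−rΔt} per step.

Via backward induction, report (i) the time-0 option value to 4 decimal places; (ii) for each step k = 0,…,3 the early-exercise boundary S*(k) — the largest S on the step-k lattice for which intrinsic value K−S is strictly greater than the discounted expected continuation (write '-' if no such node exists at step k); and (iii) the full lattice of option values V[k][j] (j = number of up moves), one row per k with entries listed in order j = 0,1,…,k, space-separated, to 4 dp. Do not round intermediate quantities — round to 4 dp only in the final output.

Δt=0.14500, u=1.11421, d=0.89750, q=0.49647, disc=e^(-rΔt)=0.99494
k=4 terminal: V=max(K-S,0) → 48.3925 35.3374 19.1300 0.0000 0.0000
k=3: j=0 S=60.2424 intr=42.2176 cont=41.6989 V=42.2176[EX]; j=1 S=74.7885 intr=27.6715 cont=27.1528 V=27.6715[EX]; j=2 S=92.8470 intr=9.6130 cont=9.5838 V=9.6130[EX]; j=3 S=115.2658 intr=0.0000 cont=0.0000 V=0.0000[hold]  S*(3)=92.8470
k=2: j=0 S=67.1226 intr=35.3374 cont=34.8187 V=35.3374[EX]; j=1 S=83.3300 intr=19.1300 cont=18.6113 V=19.1300[EX]; j=2 S=103.4508 intr=0.0000 cont=4.8160 V=4.8160[hold]  S*(2)=83.3300
k=1: j=0 S=74.7885 intr=27.6715 cont=27.1528 V=27.6715[EX]; j=1 S=92.8470 intr=9.6130 cont=11.9627 V=11.9627[hold]  S*(1)=74.7885
k=0: j=0 S=83.3300 intr=19.1300 cont=19.7719 V=19.7719[hold]  S*(0)=-

price = 19.7719
boundary = - 74.7885 83.3300 92.8470
tree:
19.7719
27.6715 11.9627
35.3374 19.1300 4.8160
42.2176 27.6715 9.6130 0.0000
48.3925 35.3374 19.1300 0.0000 0.0000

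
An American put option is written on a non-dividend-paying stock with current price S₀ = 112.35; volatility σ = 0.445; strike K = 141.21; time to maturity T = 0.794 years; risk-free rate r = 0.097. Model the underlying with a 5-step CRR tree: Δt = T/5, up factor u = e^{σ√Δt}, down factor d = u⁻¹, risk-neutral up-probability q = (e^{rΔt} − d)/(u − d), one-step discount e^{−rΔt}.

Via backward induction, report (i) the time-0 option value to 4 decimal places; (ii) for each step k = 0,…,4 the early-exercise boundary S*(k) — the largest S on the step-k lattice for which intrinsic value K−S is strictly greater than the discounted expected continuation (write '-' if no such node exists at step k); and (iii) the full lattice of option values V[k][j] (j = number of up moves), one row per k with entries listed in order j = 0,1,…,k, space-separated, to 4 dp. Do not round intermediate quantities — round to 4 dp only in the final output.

Δt=0.15880, u=1.19403, d=0.83750, q=0.49932, disc=e^(-rΔt)=0.98471
k=5 terminal: V=max(K-S,0) → 94.9183 75.2119 47.1166 7.0611 0.0000 0.0000
k=4: j=0 S=55.2735 intr=85.9365 cont=83.7780 V=85.9365[EX]; j=1 S=78.8034 intr=62.4066 cont=60.2481 V=62.4066[EX]; j=2 S=112.3500 intr=28.8600 cont=26.7015 V=28.8600[EX]; j=3 S=160.1773 intr=0.0000 cont=3.4813 V=3.4813[hold]; j=4 S=228.3647 intr=0.0000 cont=0.0000 V=0.0000[hold]  S*(4)=112.3500
k=3: j=0 S=65.9981 intr=75.2119 cont=73.0535 V=75.2119[EX]; j=1 S=94.0934 intr=47.1166 cont=44.9581 V=47.1166[EX]; j=2 S=134.1489 intr=7.0611 cont=15.9404 V=15.9404[hold]; j=3 S=191.2560 intr=0.0000 cont=1.7164 V=1.7164[hold]  S*(3)=94.0934
k=2: j=0 S=78.8034 intr=62.4066 cont=60.2481 V=62.4066[EX]; j=1 S=112.3500 intr=28.8600 cont=31.0674 V=31.0674[hold]; j=2 S=160.1773 intr=0.0000 cont=8.7029 V=8.7029[hold]  S*(2)=78.8034
k=1: j=0 S=94.0934 intr=47.1166 cont=46.0435 V=47.1166[EX]; j=1 S=134.1489 intr=7.0611 cont=19.5961 V=19.5961[hold]  S*(1)=94.0934
k=0: j=0 S=112.3500 intr=28.8600 cont=32.8649 V=32.8649[hold]  S*(0)=-

price = 32.8649
boundary = - 94.0934 78.8034 94.0934 112.3500
tree:
32.8649
47.1166 19.5961
62.4066 31.0674 8.7029
75.2119 47.1166 15.9404 1.7164
85.9365 62.4066 28.8600 3.4813 0.0000
94.9183 75.2119 47.1166 7.0611 0.0000 0.0000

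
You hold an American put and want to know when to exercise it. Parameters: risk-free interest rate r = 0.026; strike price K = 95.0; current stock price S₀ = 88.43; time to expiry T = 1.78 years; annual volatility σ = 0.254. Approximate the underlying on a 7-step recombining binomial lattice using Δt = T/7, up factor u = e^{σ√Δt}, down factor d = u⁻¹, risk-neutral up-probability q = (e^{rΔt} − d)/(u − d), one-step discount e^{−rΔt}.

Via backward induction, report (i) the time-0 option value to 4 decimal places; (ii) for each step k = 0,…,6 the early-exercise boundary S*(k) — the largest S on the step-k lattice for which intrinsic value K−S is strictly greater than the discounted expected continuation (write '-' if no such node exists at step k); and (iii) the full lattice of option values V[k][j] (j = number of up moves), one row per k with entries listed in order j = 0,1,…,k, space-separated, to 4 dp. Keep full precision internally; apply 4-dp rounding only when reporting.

Δt=0.25429  u=1.13665  d=0.87978  q=0.49385  discount=0.99341
step 7 (expiry): payoffs max(K−S,0) = 58.9242 48.3911 34.7827 17.2011 0.0000 0.0000 0.0000 0.0000
step 6: (k=6,j=0): S=41.0056, (K−S)⁺=53.9944, hold=53.3684 ⇒ V=53.9944 exercise | (k=6,j=1): S=52.9779, (K−S)⁺=42.0221, hold=41.3961 ⇒ V=42.0221 exercise | (k=6,j=2): S=68.4459, (K−S)⁺=26.5541, hold=25.9281 ⇒ V=26.5541 exercise | (k=6,j=3): S=88.4300, (K−S)⁺=6.5700, hold=8.6490 ⇒ V=8.6490 continue | (k=6,j=4): S=114.2489, (K−S)⁺=0.0000, hold=0.0000 ⇒ V=0.0000 continue | (k=6,j=5): S=147.6061, (K−S)⁺=0.0000, hold=0.0000 ⇒ V=0.0000 continue | (k=6,j=6): S=190.7026, (K−S)⁺=0.0000, hold=0.0000 ⇒ V=0.0000 continue  boundary S*=68.4459
step 5: (k=5,j=0): S=46.6089, (K−S)⁺=48.3911, hold=47.7651 ⇒ V=48.3911 exercise | (k=5,j=1): S=60.2173, (K−S)⁺=34.7827, hold=34.1567 ⇒ V=34.7827 exercise | (k=5,j=2): S=77.7989, (K−S)⁺=17.2011, hold=17.5950 ⇒ V=17.5950 continue | (k=5,j=3): S=100.5138, (K−S)⁺=0.0000, hold=4.3489 ⇒ V=4.3489 continue | (k=5,j=4): S=129.8608, (K−S)⁺=0.0000, hold=0.0000 ⇒ V=0.0000 continue | (k=5,j=5): S=167.7762, (K−S)⁺=0.0000, hold=0.0000 ⇒ V=0.0000 continue  boundary S*=60.2173
step 4: (k=4,j=0): S=52.9779, (K−S)⁺=42.0221, hold=41.3961 ⇒ V=42.0221 exercise | (k=4,j=1): S=68.4459, (K−S)⁺=26.5541, hold=26.1214 ⇒ V=26.5541 exercise | (k=4,j=2): S=88.4300, (K−S)⁺=6.5700, hold=10.9806 ⇒ V=10.9806 continue | (k=4,j=3): S=114.2489, (K−S)⁺=0.0000, hold=2.1867 ⇒ V=2.1867 continue | (k=4,j=4): S=147.6061, (K−S)⁺=0.0000, hold=0.0000 ⇒ V=0.0000 continue  boundary S*=68.4459
step 3: (k=3,j=0): S=60.2173, (K−S)⁺=34.7827, hold=34.1567 ⇒ V=34.7827 exercise | (k=3,j=1): S=77.7989, (K−S)⁺=17.2011, hold=18.7389 ⇒ V=18.7389 continue | (k=3,j=2): S=100.5138, (K−S)⁺=0.0000, hold=6.5940 ⇒ V=6.5940 continue | (k=3,j=3): S=129.8608, (K−S)⁺=0.0000, hold=1.0995 ⇒ V=1.0995 continue  boundary S*=60.2173
step 2: (k=2,j=0): S=68.4459, (K−S)⁺=26.5541, hold=26.6825 ⇒ V=26.6825 continue | (k=2,j=1): S=88.4300, (K−S)⁺=6.5700, hold=12.6572 ⇒ V=12.6572 continue | (k=2,j=2): S=114.2489, (K−S)⁺=0.0000, hold=3.8550 ⇒ V=3.8550 continue  boundary S*=-
step 1: (k=1,j=0): S=77.7989, (K−S)⁺=17.2011, hold=19.6260 ⇒ V=19.6260 continue | (k=1,j=1): S=100.5138, (K−S)⁺=0.0000, hold=8.2555 ⇒ V=8.2555 continue  boundary S*=-
step 0: (k=0,j=0): S=88.4300, (K−S)⁺=6.5700, hold=13.9184 ⇒ V=13.9184 continue  boundary S*=-

price = 13.9184
boundary = - - - 60.2173 68.4459 60.2173 68.4459
tree:
13.9184
19.6260 8.2555
26.6825 12.6572 3.8550
34.7827 18.7389 6.5940 1.0995
42.0221 26.5541 10.9806 2.1867 0.0000
48.3911 34.7827 17.5950 4.3489 0.0000 0.0000
53.9944 42.0221 26.5541 8.6490 0.0000 0.0000 0.0000
58.9242 48.3911 34.7827 17.2011 0.0000 0.0000 0.0000 0.0000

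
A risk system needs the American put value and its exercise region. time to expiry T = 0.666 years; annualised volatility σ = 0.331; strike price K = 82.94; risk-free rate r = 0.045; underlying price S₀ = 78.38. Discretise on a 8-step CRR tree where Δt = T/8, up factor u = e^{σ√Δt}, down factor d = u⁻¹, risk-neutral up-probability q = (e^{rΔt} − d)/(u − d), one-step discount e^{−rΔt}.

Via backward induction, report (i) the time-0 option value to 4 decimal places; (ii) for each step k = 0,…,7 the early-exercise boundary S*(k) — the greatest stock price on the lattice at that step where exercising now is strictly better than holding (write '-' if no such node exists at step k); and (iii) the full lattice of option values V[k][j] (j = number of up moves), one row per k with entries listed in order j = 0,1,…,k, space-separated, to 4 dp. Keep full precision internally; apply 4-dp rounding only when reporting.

Δt=0.08325, u=1.10021, d=0.90892, q=0.49576, disc=e^(-rΔt)=0.99626
k=8 terminal: V=max(K-S,0) → 46.4317 38.7479 29.4468 18.1882 4.5600 0.0000 0.0000 0.0000 0.0000
k=7: j=0 S=40.1669 intr=42.7731 cont=42.4630 V=42.7731[EX]; j=1 S=48.6207 intr=34.3193 cont=34.0091 V=34.3193[EX]; j=2 S=58.8539 intr=24.0861 cont=23.7760 V=24.0861[EX]; j=3 S=71.2408 intr=11.6992 cont=11.3891 V=11.6992[EX]; j=4 S=86.2347 intr=0.0000 cont=2.2907 V=2.2907[hold]; j=5 S=104.3844 intr=0.0000 cont=0.0000 V=0.0000[hold]; j=6 S=126.3540 intr=0.0000 cont=0.0000 V=0.0000[hold]; j=7 S=152.9475 intr=0.0000 cont=0.0000 V=0.0000[hold]  S*(7)=71.2408
k=6: j=0 S=44.1921 intr=38.7479 cont=38.4377 V=38.7479[EX]; j=1 S=53.4932 intr=29.4468 cont=29.1367 V=29.4468[EX]; j=2 S=64.7518 intr=18.1882 cont=17.8781 V=18.1882[EX]; j=3 S=78.3800 intr=4.5600 cont=7.0085 V=7.0085[hold]; j=4 S=94.8765 intr=0.0000 cont=1.1508 V=1.1508[hold]; j=5 S=114.8450 intr=0.0000 cont=0.0000 V=0.0000[hold]; j=6 S=139.0163 intr=0.0000 cont=0.0000 V=0.0000[hold]  S*(6)=64.7518
k=5: j=0 S=48.6207 intr=34.3193 cont=34.0091 V=34.3193[EX]; j=1 S=58.8539 intr=24.0861 cont=23.7760 V=24.0861[EX]; j=2 S=71.2408 intr=11.6992 cont=12.5985 V=12.5985[hold]; j=3 S=86.2347 intr=0.0000 cont=4.0891 V=4.0891[hold]; j=4 S=104.3844 intr=0.0000 cont=0.5781 V=0.5781[hold]; j=5 S=126.3540 intr=0.0000 cont=0.0000 V=0.0000[hold]  S*(5)=58.8539
k=4: j=0 S=53.4932 intr=29.4468 cont=29.1367 V=29.4468[EX]; j=1 S=64.7518 intr=18.1882 cont=18.3222 V=18.3222[hold]; j=2 S=78.3800 intr=4.5600 cont=8.3485 V=8.3485[hold]; j=3 S=94.8765 intr=0.0000 cont=2.3397 V=2.3397[hold]; j=4 S=114.8450 intr=0.0000 cont=0.2904 V=0.2904[hold]  S*(4)=53.4932
k=3: j=0 S=58.8539 intr=24.0861 cont=23.8422 V=24.0861[EX]; j=1 S=71.2408 intr=11.6992 cont=13.3276 V=13.3276[hold]; j=2 S=86.2347 intr=0.0000 cont=5.3495 V=5.3495[hold]; j=3 S=104.3844 intr=0.0000 cont=1.3188 V=1.3188[hold]  S*(3)=58.8539
k=2: j=0 S=64.7518 intr=18.1882 cont=18.6823 V=18.6823[hold]; j=1 S=78.3800 intr=4.5600 cont=9.3373 V=9.3373[hold]; j=2 S=94.8765 intr=0.0000 cont=3.3387 V=3.3387[hold]  S*(2)=-
k=1: j=0 S=71.2408 intr=11.6992 cont=13.9969 V=13.9969[hold]; j=1 S=86.2347 intr=0.0000 cont=6.3396 V=6.3396[hold]  S*(1)=-
k=0: j=0 S=78.3800 intr=4.5600 cont=10.1626 V=10.1626[hold]  S*(0)=-

price = 10.1626
boundary = - - - 58.8539 53.4932 58.8539 64.7518 71.2408
tree:
10.1626
13.9969 6.3396
18.6823 9.3373 3.3387
24.0861 13.3276 5.3495 1.3188
29.4468 18.3222 8.3485 2.3397 0.2904
34.3193 24.0861 12.5985 4.0891 0.5781 0.0000
38.7479 29.4468 18.1882 7.0085 1.1508 0.0000 0.0000
42.7731 34.3193 24.0861 11.6992 2.2907 0.0000 0.0000 0.0000
46.4317 38.7479 29.4468 18.1882 4.5600 0.0000 0.0000 0.0000 0.0000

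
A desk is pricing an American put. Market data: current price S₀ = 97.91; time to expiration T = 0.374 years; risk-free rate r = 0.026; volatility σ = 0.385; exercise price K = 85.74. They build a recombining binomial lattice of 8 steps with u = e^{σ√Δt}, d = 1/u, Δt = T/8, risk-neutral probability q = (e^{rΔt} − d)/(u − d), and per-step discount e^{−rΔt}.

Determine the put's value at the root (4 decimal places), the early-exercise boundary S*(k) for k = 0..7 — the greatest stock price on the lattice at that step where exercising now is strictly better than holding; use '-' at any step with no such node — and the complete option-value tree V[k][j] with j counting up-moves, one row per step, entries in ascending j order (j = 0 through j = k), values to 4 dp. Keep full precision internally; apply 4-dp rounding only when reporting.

params: Δt=0.04675 u=1.08681 d=0.92013 q=0.48650 e^(-rΔt)=0.99879
t_8 payoffs: 35.4353 26.3226 15.5593 2.8461 0.0000 0.0000 0.0000 0.0000 0.0000
t_7: node(7,0) S=54.6715 payoff=31.0685 vs cont=30.9643 → 31.0685 [stop]  node(7,1) S=64.5752 payoff=21.1648 vs cont=21.0607 → 21.1648 [stop]  node(7,2) S=76.2729 payoff=9.4671 vs cont=9.3630 → 9.4671 [stop]  node(7,3) S=90.0896 payoff=0.0000 vs cont=1.4597 → 1.4597 [wait]  node(7,4) S=106.4092 payoff=0.0000 vs cont=0.0000 → 0.0000 [wait]  node(7,5) S=125.6851 payoff=0.0000 vs cont=0.0000 → 0.0000 [wait]  node(7,6) S=148.4528 payoff=0.0000 vs cont=0.0000 → 0.0000 [wait]  node(7,7) S=175.3449 payoff=0.0000 vs cont=0.0000 → 0.0000 [wait]  ⇒ S*(7)=76.2729
t_6: node(6,0) S=59.4174 payoff=26.3226 vs cont=26.2185 → 26.3226 [stop]  node(6,1) S=70.1807 payoff=15.5593 vs cont=15.4551 → 15.5593 [stop]  node(6,2) S=82.8939 payoff=2.8461 vs cont=5.5648 → 5.5648 [wait]  node(6,3) S=97.9100 payoff=0.0000 vs cont=0.7487 → 0.7487 [wait]  node(6,4) S=115.6463 payoff=0.0000 vs cont=0.0000 → 0.0000 [wait]  node(6,5) S=136.5954 payoff=0.0000 vs cont=0.0000 → 0.0000 [wait]  node(6,6) S=161.3395 payoff=0.0000 vs cont=0.0000 → 0.0000 [wait]  ⇒ S*(6)=70.1807
t_5: node(5,0) S=64.5752 payoff=21.1648 vs cont=21.0607 → 21.1648 [stop]  node(5,1) S=76.2729 payoff=9.4671 vs cont=10.6840 → 10.6840 [wait]  node(5,2) S=90.0896 payoff=0.0000 vs cont=3.2178 → 3.2178 [wait]  node(5,3) S=106.4092 payoff=0.0000 vs cont=0.3840 → 0.3840 [wait]  node(5,4) S=125.6851 payoff=0.0000 vs cont=0.0000 → 0.0000 [wait]  node(5,5) S=148.4528 payoff=0.0000 vs cont=0.0000 → 0.0000 [wait]  ⇒ S*(5)=64.5752
t_4: node(4,0) S=70.1807 payoff=15.5593 vs cont=16.0464 → 16.0464 [wait]  node(4,1) S=82.8939 payoff=2.8461 vs cont=7.0431 → 7.0431 [wait]  node(4,2) S=97.9100 payoff=0.0000 vs cont=1.8369 → 1.8369 [wait]  node(4,3) S=115.6463 payoff=0.0000 vs cont=0.1969 → 0.1969 [wait]  node(4,4) S=136.5954 payoff=0.0000 vs cont=0.0000 → 0.0000 [wait]  ⇒ S*(4)=-
t_3: node(3,0) S=76.2729 payoff=9.4671 vs cont=11.6522 → 11.6522 [wait]  node(3,1) S=90.0896 payoff=0.0000 vs cont=4.5048 → 4.5048 [wait]  node(3,2) S=106.4092 payoff=0.0000 vs cont=1.0378 → 1.0378 [wait]  node(3,3) S=125.6851 payoff=0.0000 vs cont=0.1010 → 0.1010 [wait]  ⇒ S*(3)=-
t_2: node(2,0) S=82.8939 payoff=2.8461 vs cont=8.1651 → 8.1651 [wait]  node(2,1) S=97.9100 payoff=0.0000 vs cont=2.8147 → 2.8147 [wait]  node(2,2) S=115.6463 payoff=0.0000 vs cont=0.5813 → 0.5813 [wait]  ⇒ S*(2)=-
t_1: node(1,0) S=90.0896 payoff=0.0000 vs cont=5.5554 → 5.5554 [wait]  node(1,1) S=106.4092 payoff=0.0000 vs cont=1.7261 → 1.7261 [wait]  ⇒ S*(1)=-
t_0: node(0,0) S=97.9100 payoff=0.0000 vs cont=3.6880 → 3.6880 [wait]  ⇒ S*(0)=-

price = 3.6880
boundary = - - - - - 64.5752 70.1807 76.2729
tree:
3.6880
5.5554 1.7261
8.1651 2.8147 0.5813
11.6522 4.5048 1.0378 0.1010
16.0464 7.0431 1.8369 0.1969 0.0000
21.1648 10.6840 3.2178 0.3840 0.0000 0.0000
26.3226 15.5593 5.5648 0.7487 0.0000 0.0000 0.0000
31.0685 21.1648 9.4671 1.4597 0.0000 0.0000 0.0000 0.0000
35.4353 26.3226 15.5593 2.8461 0.0000 0.0000 0.0000 0.0000 0.0000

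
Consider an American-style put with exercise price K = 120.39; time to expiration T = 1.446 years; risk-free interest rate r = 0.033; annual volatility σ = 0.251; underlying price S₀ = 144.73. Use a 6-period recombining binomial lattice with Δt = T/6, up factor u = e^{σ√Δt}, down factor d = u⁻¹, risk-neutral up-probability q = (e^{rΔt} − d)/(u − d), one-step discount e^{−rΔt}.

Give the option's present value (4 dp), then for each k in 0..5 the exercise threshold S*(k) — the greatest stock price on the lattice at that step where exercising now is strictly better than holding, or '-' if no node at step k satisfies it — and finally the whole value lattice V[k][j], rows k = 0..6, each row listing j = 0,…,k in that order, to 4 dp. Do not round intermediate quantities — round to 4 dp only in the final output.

params: Δt=0.24100 u=1.13113 d=0.88407 q=0.50155 e^(-rΔt)=0.99208
t_6 payoffs: 51.2905 31.9797 7.2722 0.0000 0.0000 0.0000 0.0000
t_5: node(5,0) S=78.1608 payoff=42.2292 vs cont=41.2755 → 42.2292 [stop]  node(5,1) S=100.0039 payoff=20.3861 vs cont=19.4324 → 20.3861 [stop]  node(5,2) S=127.9513 payoff=0.0000 vs cont=3.5961 → 3.5961 [wait]  node(5,3) S=163.7090 payoff=0.0000 vs cont=0.0000 → 0.0000 [wait]  node(5,4) S=209.4596 payoff=0.0000 vs cont=0.0000 → 0.0000 [wait]  node(5,5) S=267.9958 payoff=0.0000 vs cont=0.0000 → 0.0000 [wait]  ⇒ S*(5)=100.0039
t_4: node(4,0) S=88.4103 payoff=31.9797 vs cont=31.0260 → 31.9797 [stop]  node(4,1) S=113.1178 payoff=7.2722 vs cont=11.8703 → 11.8703 [wait]  node(4,2) S=144.7300 payoff=0.0000 vs cont=1.7783 → 1.7783 [wait]  node(4,3) S=185.1767 payoff=0.0000 vs cont=0.0000 → 0.0000 [wait]  node(4,4) S=236.9268 payoff=0.0000 vs cont=0.0000 → 0.0000 [wait]  ⇒ S*(4)=88.4103
t_3: node(3,0) S=100.0039 payoff=20.3861 vs cont=21.7203 → 21.7203 [wait]  node(3,1) S=127.9513 payoff=0.0000 vs cont=6.7547 → 6.7547 [wait]  node(3,2) S=163.7090 payoff=0.0000 vs cont=0.8794 → 0.8794 [wait]  node(3,3) S=209.4596 payoff=0.0000 vs cont=0.0000 → 0.0000 [wait]  ⇒ S*(3)=-
t_2: node(2,0) S=113.1178 payoff=7.2722 vs cont=14.1017 → 14.1017 [wait]  node(2,1) S=144.7300 payoff=0.0000 vs cont=3.7777 → 3.7777 [wait]  node(2,2) S=185.1767 payoff=0.0000 vs cont=0.4348 → 0.4348 [wait]  ⇒ S*(2)=-
t_1: node(1,0) S=127.9513 payoff=0.0000 vs cont=8.8530 → 8.8530 [wait]  node(1,1) S=163.7090 payoff=0.0000 vs cont=2.0845 → 2.0845 [wait]  ⇒ S*(1)=-
t_0: node(0,0) S=144.7300 payoff=0.0000 vs cont=5.4150 → 5.4150 [wait]  ⇒ S*(0)=-

price = 5.4150
boundary = - - - - 88.4103 100.0039
tree:
5.4150
8.8530 2.0845
14.1017 3.7777 0.4348
21.7203 6.7547 0.8794 0.0000
31.9797 11.8703 1.7783 0.0000 0.0000
42.2292 20.3861 3.5961 0.0000 0.0000 0.0000
51.2905 31.9797 7.2722 0.0000 0.0000 0.0000 0.0000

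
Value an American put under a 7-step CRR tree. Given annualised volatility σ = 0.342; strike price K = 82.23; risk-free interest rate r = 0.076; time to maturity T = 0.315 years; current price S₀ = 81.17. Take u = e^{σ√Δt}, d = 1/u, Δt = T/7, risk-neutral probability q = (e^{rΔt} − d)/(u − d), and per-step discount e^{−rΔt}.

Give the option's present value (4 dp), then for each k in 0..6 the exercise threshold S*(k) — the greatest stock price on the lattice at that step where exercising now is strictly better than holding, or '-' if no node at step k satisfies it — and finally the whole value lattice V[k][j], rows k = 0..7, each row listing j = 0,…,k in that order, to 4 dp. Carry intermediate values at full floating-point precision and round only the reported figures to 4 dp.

price = 6.1234
boundary = - - - 65.2939 60.7246 65.2939 70.2070
tree:
6.1234
8.9109 3.4377
12.5292 5.4311 1.5107
16.9361 8.3024 2.6587 0.3977
21.5054 12.1748 4.5699 0.8069 0.0000
25.7549 16.9361 7.5990 1.6372 0.0000 0.0000
29.7070 21.5054 12.0230 3.3220 0.0000 0.0000 0.0000
33.3826 25.7549 16.9361 6.7403 0.0000 0.0000 0.0000 0.0000

params: Δt=0.04500 u=1.07525 d=0.93002 q=0.50546 e^(-rΔt)=0.99659
t_7 payoffs: 33.3826 25.7549 16.9361 6.7403 0.0000 0.0000 0.0000 0.0000
t_6: node(6,0) S=52.5230 payoff=29.7070 vs cont=29.4263 → 29.7070 [stop]  node(6,1) S=60.7246 payoff=21.5054 vs cont=21.2246 → 21.5054 [stop]  node(6,2) S=70.2070 payoff=12.0230 vs cont=11.7423 → 12.0230 [stop]  node(6,3) S=81.1700 payoff=1.0600 vs cont=3.3220 → 3.3220 [wait]  node(6,4) S=93.8450 payoff=0.0000 vs cont=0.0000 → 0.0000 [wait]  node(6,5) S=108.4992 payoff=0.0000 vs cont=0.0000 → 0.0000 [wait]  node(6,6) S=125.4416 payoff=0.0000 vs cont=0.0000 → 0.0000 [wait]  ⇒ S*(6)=70.2070
t_5: node(5,0) S=56.4751 payoff=25.7549 vs cont=25.4741 → 25.7549 [stop]  node(5,1) S=65.2939 payoff=16.9361 vs cont=16.6554 → 16.9361 [stop]  node(5,2) S=75.4897 payoff=6.7403 vs cont=7.5990 → 7.5990 [wait]  node(5,3) S=87.2777 payoff=0.0000 vs cont=1.6372 → 1.6372 [wait]  node(5,4) S=100.9064 payoff=0.0000 vs cont=0.0000 → 0.0000 [wait]  node(5,5) S=116.6632 payoff=0.0000 vs cont=0.0000 → 0.0000 [wait]  ⇒ S*(5)=65.2939
t_4: node(4,0) S=60.7246 payoff=21.5054 vs cont=21.2246 → 21.5054 [stop]  node(4,1) S=70.2070 payoff=12.0230 vs cont=12.1748 → 12.1748 [wait]  node(4,2) S=81.1700 payoff=1.0600 vs cont=4.5699 → 4.5699 [wait]  node(4,3) S=93.8450 payoff=0.0000 vs cont=0.8069 → 0.8069 [wait]  node(4,4) S=108.4992 payoff=0.0000 vs cont=0.0000 → 0.0000 [wait]  ⇒ S*(4)=60.7246
t_3: node(3,0) S=65.2939 payoff=16.9361 vs cont=16.7318 → 16.9361 [stop]  node(3,1) S=75.4897 payoff=6.7403 vs cont=8.3024 → 8.3024 [wait]  node(3,2) S=87.2777 payoff=0.0000 vs cont=2.6587 → 2.6587 [wait]  node(3,3) S=100.9064 payoff=0.0000 vs cont=0.3977 → 0.3977 [wait]  ⇒ S*(3)=65.2939
t_2: node(2,0) S=70.2070 payoff=12.0230 vs cont=12.5292 → 12.5292 [wait]  node(2,1) S=81.1700 payoff=1.0600 vs cont=5.4311 → 5.4311 [wait]  node(2,2) S=93.8450 payoff=0.0000 vs cont=1.5107 → 1.5107 [wait]  ⇒ S*(2)=-
t_1: node(1,0) S=75.4897 payoff=6.7403 vs cont=8.9109 → 8.9109 [wait]  node(1,1) S=87.2777 payoff=0.0000 vs cont=3.4377 → 3.4377 [wait]  ⇒ S*(1)=-
t_0: node(0,0) S=81.1700 payoff=1.0600 vs cont=6.1234 → 6.1234 [wait]  ⇒ S*(0)=-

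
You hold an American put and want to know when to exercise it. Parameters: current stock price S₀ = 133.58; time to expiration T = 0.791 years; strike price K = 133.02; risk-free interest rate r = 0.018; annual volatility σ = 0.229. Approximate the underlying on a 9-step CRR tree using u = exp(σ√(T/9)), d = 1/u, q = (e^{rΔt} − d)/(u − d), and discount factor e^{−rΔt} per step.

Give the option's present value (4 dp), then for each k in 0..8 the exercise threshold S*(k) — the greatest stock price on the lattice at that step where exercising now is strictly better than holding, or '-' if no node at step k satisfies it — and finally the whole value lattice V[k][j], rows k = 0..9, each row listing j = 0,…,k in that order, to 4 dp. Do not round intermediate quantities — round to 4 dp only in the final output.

price = 10.0198
boundary = - - - - 101.8135 95.1308 101.8135 108.9656 116.6201
tree:
10.0198
13.9329 6.0546
18.8312 8.9740 3.0918
24.6606 12.9369 4.9548 1.1986
31.2065 18.0530 7.7522 2.1131 0.2683
37.8892 24.2554 11.7751 3.6678 0.5318 0.0000
44.1332 31.2065 17.2325 6.2380 1.0540 0.0000 0.0000
49.9674 37.8892 24.0544 10.3192 2.0892 0.0000 0.0000 0.0000
55.4187 44.1332 31.2065 16.3999 4.1409 0.0000 0.0000 0.0000 0.0000
60.5121 49.9674 37.8892 24.0544 8.2077 0.0000 0.0000 0.0000 0.0000 0.0000

Δt=0.08789, u=1.07025, d=0.93436, q=0.49469, disc=e^(-rΔt)=0.99842
k=9 terminal: V=max(K-S,0) → 60.5121 49.9674 37.8892 24.0544 8.2077 0.0000 0.0000 0.0000 0.0000 0.0000
k=8: j=0 S=77.6013 intr=55.4187 cont=55.2084 V=55.4187[EX]; j=1 S=88.8868 intr=44.1332 cont=43.9229 V=44.1332[EX]; j=2 S=101.8135 intr=31.2065 cont=30.9962 V=31.2065[EX]; j=3 S=116.6201 intr=16.3999 cont=16.1896 V=16.3999[EX]; j=4 S=133.5800 intr=0.0000 cont=4.1409 V=4.1409[hold]; j=5 S=153.0064 intr=0.0000 cont=0.0000 V=0.0000[hold]; j=6 S=175.2579 intr=0.0000 cont=0.0000 V=0.0000[hold]; j=7 S=200.7454 intr=0.0000 cont=0.0000 V=0.0000[hold]; j=8 S=229.9395 intr=0.0000 cont=0.0000 V=0.0000[hold]  S*(8)=116.6201
k=7: j=0 S=83.0526 intr=49.9674 cont=49.7571 V=49.9674[EX]; j=1 S=95.1308 intr=37.8892 cont=37.6789 V=37.8892[EX]; j=2 S=108.9656 intr=24.0544 cont=23.8441 V=24.0544[EX]; j=3 S=124.8123 intr=8.2077 cont=10.3192 V=10.3192[hold]; j=4 S=142.9636 intr=0.0000 cont=2.0892 V=2.0892[hold]; j=5 S=163.7546 intr=0.0000 cont=0.0000 V=0.0000[hold]; j=6 S=187.5692 intr=0.0000 cont=0.0000 V=0.0000[hold]; j=7 S=214.8472 intr=0.0000 cont=0.0000 V=0.0000[hold]  S*(7)=108.9656
k=6: j=0 S=88.8868 intr=44.1332 cont=43.9229 V=44.1332[EX]; j=1 S=101.8135 intr=31.2065 cont=30.9962 V=31.2065[EX]; j=2 S=116.6201 intr=16.3999 cont=17.2325 V=17.2325[hold]; j=3 S=133.5800 intr=0.0000 cont=6.2380 V=6.2380[hold]; j=4 S=153.0064 intr=0.0000 cont=1.0540 V=1.0540[hold]; j=5 S=175.2579 intr=0.0000 cont=0.0000 V=0.0000[hold]; j=6 S=200.7454 intr=0.0000 cont=0.0000 V=0.0000[hold]  S*(6)=101.8135
k=5: j=0 S=95.1308 intr=37.8892 cont=37.6789 V=37.8892[EX]; j=1 S=108.9656 intr=24.0544 cont=24.2554 V=24.2554[hold]; j=2 S=124.8123 intr=8.2077 cont=11.7751 V=11.7751[hold]; j=3 S=142.9636 intr=0.0000 cont=3.6678 V=3.6678[hold]; j=4 S=163.7546 intr=0.0000 cont=0.5318 V=0.5318[hold]; j=5 S=187.5692 intr=0.0000 cont=0.0000 V=0.0000[hold]  S*(5)=95.1308
k=4: j=0 S=101.8135 intr=31.2065 cont=31.0955 V=31.2065[EX]; j=1 S=116.6201 intr=16.3999 cont=18.0530 V=18.0530[hold]; j=2 S=133.5800 intr=0.0000 cont=7.7522 V=7.7522[hold]; j=3 S=153.0064 intr=0.0000 cont=2.1131 V=2.1131[hold]; j=4 S=175.2579 intr=0.0000 cont=0.2683 V=0.2683[hold]  S*(4)=101.8135
k=3: j=0 S=108.9656 intr=24.0544 cont=24.6606 V=24.6606[hold]; j=1 S=124.8123 intr=8.2077 cont=12.9369 V=12.9369[hold]; j=2 S=142.9636 intr=0.0000 cont=4.9548 V=4.9548[hold]; j=3 S=163.7546 intr=0.0000 cont=1.1986 V=1.1986[hold]  S*(3)=-
k=2: j=0 S=116.6201 intr=16.3999 cont=18.8312 V=18.8312[hold]; j=1 S=133.5800 intr=0.0000 cont=8.9740 V=8.9740[hold]; j=2 S=153.0064 intr=0.0000 cont=3.0918 V=3.0918[hold]  S*(2)=-
k=1: j=0 S=124.8123 intr=8.2077 cont=13.9329 V=13.9329[hold]; j=1 S=142.9636 intr=0.0000 cont=6.0546 V=6.0546[hold]  S*(1)=-
k=0: j=0 S=133.5800 intr=0.0000 cont=10.0198 V=10.0198[hold]  S*(0)=-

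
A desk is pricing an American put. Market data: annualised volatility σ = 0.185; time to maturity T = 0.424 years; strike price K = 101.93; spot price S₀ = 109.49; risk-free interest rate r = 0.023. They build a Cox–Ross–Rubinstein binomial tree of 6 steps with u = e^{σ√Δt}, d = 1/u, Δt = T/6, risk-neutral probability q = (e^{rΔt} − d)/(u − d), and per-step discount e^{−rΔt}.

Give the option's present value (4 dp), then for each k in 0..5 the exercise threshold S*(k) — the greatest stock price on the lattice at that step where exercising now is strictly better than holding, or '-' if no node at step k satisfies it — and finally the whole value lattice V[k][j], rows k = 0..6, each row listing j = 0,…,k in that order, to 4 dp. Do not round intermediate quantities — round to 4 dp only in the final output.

price = 2.0313
boundary = - - - - 89.9377 94.4713
tree:
2.0313
3.3172 0.7735
5.2799 1.3982 0.1618
8.1324 2.4923 0.3270 0.0000
11.9923 4.3636 0.6606 0.0000 0.0000
16.3083 7.4587 1.3347 0.0000 0.0000 0.0000
20.4172 11.9923 2.6965 0.0000 0.0000 0.0000 0.0000

Δt=0.07067  u=1.05041  d=0.95201  q=0.50424  discount=0.99838
step 6 (expiry): payoffs max(K−S,0) = 20.4172 11.9923 2.6965 0.0000 0.0000 0.0000 0.0000
step 5: (k=5,j=0): S=85.6217, (K−S)⁺=16.3083, hold=16.1428 ⇒ V=16.3083 exercise | (k=5,j=1): S=94.4713, (K−S)⁺=7.4587, hold=7.2931 ⇒ V=7.4587 exercise | (k=5,j=2): S=104.2357, (K−S)⁺=0.0000, hold=1.3347 ⇒ V=1.3347 continue | (k=5,j=3): S=115.0092, (K−S)⁺=0.0000, hold=0.0000 ⇒ V=0.0000 continue | (k=5,j=4): S=126.8963, (K−S)⁺=0.0000, hold=0.0000 ⇒ V=0.0000 continue | (k=5,j=5): S=140.0120, (K−S)⁺=0.0000, hold=0.0000 ⇒ V=0.0000 continue  boundary S*=94.4713
step 4: (k=4,j=0): S=89.9377, (K−S)⁺=11.9923, hold=11.8267 ⇒ V=11.9923 exercise | (k=4,j=1): S=99.2335, (K−S)⁺=2.6965, hold=4.3636 ⇒ V=4.3636 continue | (k=4,j=2): S=109.4900, (K−S)⁺=0.0000, hold=0.6606 ⇒ V=0.6606 continue | (k=4,j=3): S=120.8066, (K−S)⁺=0.0000, hold=0.0000 ⇒ V=0.0000 continue | (k=4,j=4): S=133.2929, (K−S)⁺=0.0000, hold=0.0000 ⇒ V=0.0000 continue  boundary S*=89.9377
step 3: (k=3,j=0): S=94.4713, (K−S)⁺=7.4587, hold=8.1324 ⇒ V=8.1324 continue | (k=3,j=1): S=104.2357, (K−S)⁺=0.0000, hold=2.4923 ⇒ V=2.4923 continue | (k=3,j=2): S=115.0092, (K−S)⁺=0.0000, hold=0.3270 ⇒ V=0.3270 continue | (k=3,j=3): S=126.8963, (K−S)⁺=0.0000, hold=0.0000 ⇒ V=0.0000 continue  boundary S*=-
step 2: (k=2,j=0): S=99.2335, (K−S)⁺=2.6965, hold=5.2799 ⇒ V=5.2799 continue | (k=2,j=1): S=109.4900, (K−S)⁺=0.0000, hold=1.3982 ⇒ V=1.3982 continue | (k=2,j=2): S=120.8066, (K−S)⁺=0.0000, hold=0.1618 ⇒ V=0.1618 continue  boundary S*=-
step 1: (k=1,j=0): S=104.2357, (K−S)⁺=0.0000, hold=3.3172 ⇒ V=3.3172 continue | (k=1,j=1): S=115.0092, (K−S)⁺=0.0000, hold=0.7735 ⇒ V=0.7735 continue  boundary S*=-
step 0: (k=0,j=0): S=109.4900, (K−S)⁺=0.0000, hold=2.0313 ⇒ V=2.0313 continue  boundary S*=-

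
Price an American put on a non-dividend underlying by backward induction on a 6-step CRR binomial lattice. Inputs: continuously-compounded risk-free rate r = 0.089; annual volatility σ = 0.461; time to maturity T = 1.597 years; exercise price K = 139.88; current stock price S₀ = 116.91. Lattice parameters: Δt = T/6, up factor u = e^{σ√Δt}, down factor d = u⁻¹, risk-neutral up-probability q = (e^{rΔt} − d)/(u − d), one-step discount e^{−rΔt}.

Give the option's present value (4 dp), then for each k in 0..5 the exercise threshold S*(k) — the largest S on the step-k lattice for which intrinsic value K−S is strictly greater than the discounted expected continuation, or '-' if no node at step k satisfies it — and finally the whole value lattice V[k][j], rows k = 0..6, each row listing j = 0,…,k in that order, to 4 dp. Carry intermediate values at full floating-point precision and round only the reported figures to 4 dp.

price = 34.1617
boundary = - - 72.6557 92.1639 72.6557 92.1639
tree:
34.1617
48.7677 20.6733
67.2243 31.9970 9.9322
82.6032 47.7161 17.2479 2.8256
94.7269 67.2243 29.2058 5.6814 0.0000
104.2843 82.6032 47.7161 11.4238 0.0000 0.0000
111.8188 94.7269 67.2243 22.9700 0.0000 0.0000 0.0000

Δt=0.26617  u=1.26850  d=0.78833  q=0.49074  discount=0.97659
step 6 (expiry): payoffs max(K−S,0) = 111.8188 94.7269 67.2243 22.9700 0.0000 0.0000 0.0000
step 5: (k=5,j=0): S=35.5957, (K−S)⁺=104.2843, hold=101.0097 ⇒ V=104.2843 exercise | (k=5,j=1): S=57.2768, (K−S)⁺=82.6032, hold=79.3285 ⇒ V=82.6032 exercise | (k=5,j=2): S=92.1639, (K−S)⁺=47.7161, hold=44.4415 ⇒ V=47.7161 exercise | (k=5,j=3): S=148.3005, (K−S)⁺=0.0000, hold=11.4238 ⇒ V=11.4238 continue | (k=5,j=4): S=238.6296, (K−S)⁺=0.0000, hold=0.0000 ⇒ V=0.0000 continue | (k=5,j=5): S=383.9778, (K−S)⁺=0.0000, hold=0.0000 ⇒ V=0.0000 continue  boundary S*=92.1639
step 4: (k=4,j=0): S=45.1531, (K−S)⁺=94.7269, hold=91.4522 ⇒ V=94.7269 exercise | (k=4,j=1): S=72.6557, (K−S)⁺=67.2243, hold=63.9496 ⇒ V=67.2243 exercise | (k=4,j=2): S=116.9100, (K−S)⁺=22.9700, hold=29.2058 ⇒ V=29.2058 continue | (k=4,j=3): S=188.1193, (K−S)⁺=0.0000, hold=5.6814 ⇒ V=5.6814 continue | (k=4,j=4): S=302.7020, (K−S)⁺=0.0000, hold=0.0000 ⇒ V=0.0000 continue  boundary S*=72.6557
step 3: (k=3,j=0): S=57.2768, (K−S)⁺=82.6032, hold=79.3285 ⇒ V=82.6032 exercise | (k=3,j=1): S=92.1639, (K−S)⁺=47.7161, hold=47.4300 ⇒ V=47.7161 exercise | (k=3,j=2): S=148.3005, (K−S)⁺=0.0000, hold=17.2479 ⇒ V=17.2479 continue | (k=3,j=3): S=238.6296, (K−S)⁺=0.0000, hold=2.8256 ⇒ V=2.8256 continue  boundary S*=92.1639
step 2: (k=2,j=0): S=72.6557, (K−S)⁺=67.2243, hold=63.9496 ⇒ V=67.2243 exercise | (k=2,j=1): S=116.9100, (K−S)⁺=22.9700, hold=31.9970 ⇒ V=31.9970 continue | (k=2,j=2): S=188.1193, (K−S)⁺=0.0000, hold=9.9322 ⇒ V=9.9322 continue  boundary S*=72.6557
step 1: (k=1,j=0): S=92.1639, (K−S)⁺=47.7161, hold=48.7677 ⇒ V=48.7677 continue | (k=1,j=1): S=148.3005, (K−S)⁺=0.0000, hold=20.6733 ⇒ V=20.6733 continue  boundary S*=-
step 0: (k=0,j=0): S=116.9100, (K−S)⁺=22.9700, hold=34.1617 ⇒ V=34.1617 continue  boundary S*=-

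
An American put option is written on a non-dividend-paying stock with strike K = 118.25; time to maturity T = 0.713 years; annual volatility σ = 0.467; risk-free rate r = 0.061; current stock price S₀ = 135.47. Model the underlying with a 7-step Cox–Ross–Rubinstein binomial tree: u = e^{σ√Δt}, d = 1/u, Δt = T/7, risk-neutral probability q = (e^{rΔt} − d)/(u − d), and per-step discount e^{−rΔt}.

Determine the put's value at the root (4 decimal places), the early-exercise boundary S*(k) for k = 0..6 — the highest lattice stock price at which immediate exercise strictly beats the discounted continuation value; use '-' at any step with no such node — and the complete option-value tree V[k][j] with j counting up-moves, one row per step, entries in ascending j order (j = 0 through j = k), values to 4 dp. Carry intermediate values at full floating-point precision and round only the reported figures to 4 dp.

price = 10.3129
boundary = - - - - 74.6326 86.6277 100.5508
tree:
10.3129
15.6020 4.7990
22.9010 8.0101 1.4324
32.3683 13.0884 2.6915 0.1067
43.6174 20.7752 5.0502 0.2079 0.0000
53.9517 31.6223 9.4620 0.4051 0.0000 0.0000
62.8550 43.6174 17.6992 0.7894 0.0000 0.0000 0.0000
70.5254 53.9517 31.6223 1.5383 0.0000 0.0000 0.0000 0.0000

params: Δt=0.10186 u=1.16072 d=0.86153 q=0.48364 e^(-rΔt)=0.99381
t_7 payoffs: 70.5254 53.9517 31.6223 1.5383 0.0000 0.0000 0.0000 0.0000
t_6: node(6,0) S=55.3950 payoff=62.8550 vs cont=62.1225 → 62.8550 [stop]  node(6,1) S=74.6326 payoff=43.6174 vs cont=42.8850 → 43.6174 [stop]  node(6,2) S=100.5508 payoff=17.6992 vs cont=16.9667 → 17.6992 [stop]  node(6,3) S=135.4700 payoff=0.0000 vs cont=0.7894 → 0.7894 [wait]  node(6,4) S=182.5158 payoff=0.0000 vs cont=0.0000 → 0.0000 [wait]  node(6,5) S=245.8997 payoff=0.0000 vs cont=0.0000 → 0.0000 [wait]  node(6,6) S=331.2954 payoff=0.0000 vs cont=0.0000 → 0.0000 [wait]  ⇒ S*(6)=100.5508
t_5: node(5,0) S=64.2983 payoff=53.9517 vs cont=53.2192 → 53.9517 [stop]  node(5,1) S=86.6277 payoff=31.6223 vs cont=30.8898 → 31.6223 [stop]  node(5,2) S=116.7117 payoff=1.5383 vs cont=9.4620 → 9.4620 [wait]  node(5,3) S=157.2432 payoff=0.0000 vs cont=0.4051 → 0.4051 [wait]  node(5,4) S=211.8504 payoff=0.0000 vs cont=0.0000 → 0.0000 [wait]  node(5,5) S=285.4215 payoff=0.0000 vs cont=0.0000 → 0.0000 [wait]  ⇒ S*(5)=86.6277
t_4: node(4,0) S=74.6326 payoff=43.6174 vs cont=42.8850 → 43.6174 [stop]  node(4,1) S=100.5508 payoff=17.6992 vs cont=20.7752 → 20.7752 [wait]  node(4,2) S=135.4700 payoff=0.0000 vs cont=5.0502 → 5.0502 [wait]  node(4,3) S=182.5158 payoff=0.0000 vs cont=0.2079 → 0.2079 [wait]  node(4,4) S=245.8997 payoff=0.0000 vs cont=0.0000 → 0.0000 [wait]  ⇒ S*(4)=74.6326
t_3: node(3,0) S=86.6277 payoff=31.6223 vs cont=32.3683 → 32.3683 [wait]  node(3,1) S=116.7117 payoff=1.5383 vs cont=13.0884 → 13.0884 [wait]  node(3,2) S=157.2432 payoff=0.0000 vs cont=2.6915 → 2.6915 [wait]  node(3,3) S=211.8504 payoff=0.0000 vs cont=0.1067 → 0.1067 [wait]  ⇒ S*(3)=-
t_2: node(2,0) S=100.5508 payoff=17.6992 vs cont=22.9010 → 22.9010 [wait]  node(2,1) S=135.4700 payoff=0.0000 vs cont=8.0101 → 8.0101 [wait]  node(2,2) S=182.5158 payoff=0.0000 vs cont=1.4324 → 1.4324 [wait]  ⇒ S*(2)=-
t_1: node(1,0) S=116.7117 payoff=1.5383 vs cont=15.6020 → 15.6020 [wait]  node(1,1) S=157.2432 payoff=0.0000 vs cont=4.7990 → 4.7990 [wait]  ⇒ S*(1)=-
t_0: node(0,0) S=135.4700 payoff=0.0000 vs cont=10.3129 → 10.3129 [wait]  ⇒ S*(0)=-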